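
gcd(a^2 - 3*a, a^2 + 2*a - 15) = a - 3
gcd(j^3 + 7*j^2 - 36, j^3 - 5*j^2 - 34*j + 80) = j - 2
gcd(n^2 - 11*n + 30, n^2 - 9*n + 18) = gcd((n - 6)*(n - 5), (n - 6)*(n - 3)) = n - 6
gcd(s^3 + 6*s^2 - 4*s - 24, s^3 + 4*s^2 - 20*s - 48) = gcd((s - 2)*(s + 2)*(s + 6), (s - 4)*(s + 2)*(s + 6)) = s^2 + 8*s + 12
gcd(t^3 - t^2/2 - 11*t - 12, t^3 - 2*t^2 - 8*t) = t^2 - 2*t - 8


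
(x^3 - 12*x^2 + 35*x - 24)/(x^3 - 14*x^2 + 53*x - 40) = (x - 3)/(x - 5)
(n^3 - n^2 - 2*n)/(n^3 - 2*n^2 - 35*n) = (-n^2 + n + 2)/(-n^2 + 2*n + 35)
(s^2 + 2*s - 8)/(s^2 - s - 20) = (s - 2)/(s - 5)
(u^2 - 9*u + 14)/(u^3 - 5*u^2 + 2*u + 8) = (u - 7)/(u^2 - 3*u - 4)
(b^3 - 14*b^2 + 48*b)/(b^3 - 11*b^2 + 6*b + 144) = b/(b + 3)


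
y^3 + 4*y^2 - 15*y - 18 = (y - 3)*(y + 1)*(y + 6)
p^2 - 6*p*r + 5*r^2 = (p - 5*r)*(p - r)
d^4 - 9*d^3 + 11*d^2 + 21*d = d*(d - 7)*(d - 3)*(d + 1)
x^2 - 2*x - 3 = (x - 3)*(x + 1)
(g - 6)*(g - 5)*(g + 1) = g^3 - 10*g^2 + 19*g + 30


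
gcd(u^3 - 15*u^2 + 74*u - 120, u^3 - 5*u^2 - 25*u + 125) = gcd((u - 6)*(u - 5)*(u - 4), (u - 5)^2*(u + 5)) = u - 5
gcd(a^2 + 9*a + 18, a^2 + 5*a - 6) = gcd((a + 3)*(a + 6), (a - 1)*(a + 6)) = a + 6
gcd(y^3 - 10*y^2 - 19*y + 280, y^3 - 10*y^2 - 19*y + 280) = y^3 - 10*y^2 - 19*y + 280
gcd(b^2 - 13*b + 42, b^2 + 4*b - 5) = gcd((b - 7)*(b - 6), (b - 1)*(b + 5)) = 1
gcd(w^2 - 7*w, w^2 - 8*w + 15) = 1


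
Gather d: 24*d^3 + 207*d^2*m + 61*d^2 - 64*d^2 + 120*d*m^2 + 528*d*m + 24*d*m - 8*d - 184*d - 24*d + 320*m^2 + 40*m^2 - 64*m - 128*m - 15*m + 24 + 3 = 24*d^3 + d^2*(207*m - 3) + d*(120*m^2 + 552*m - 216) + 360*m^2 - 207*m + 27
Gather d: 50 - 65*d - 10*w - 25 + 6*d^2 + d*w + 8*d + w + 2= 6*d^2 + d*(w - 57) - 9*w + 27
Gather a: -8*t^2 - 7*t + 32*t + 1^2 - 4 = -8*t^2 + 25*t - 3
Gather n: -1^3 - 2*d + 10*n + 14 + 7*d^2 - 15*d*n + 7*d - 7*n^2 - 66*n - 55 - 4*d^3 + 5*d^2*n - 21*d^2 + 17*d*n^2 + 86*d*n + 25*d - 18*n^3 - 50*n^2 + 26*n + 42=-4*d^3 - 14*d^2 + 30*d - 18*n^3 + n^2*(17*d - 57) + n*(5*d^2 + 71*d - 30)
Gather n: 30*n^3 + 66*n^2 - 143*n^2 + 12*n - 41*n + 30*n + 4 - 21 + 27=30*n^3 - 77*n^2 + n + 10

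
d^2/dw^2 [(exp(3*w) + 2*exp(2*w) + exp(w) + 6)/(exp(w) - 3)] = (4*exp(4*w) - 31*exp(3*w) + 63*exp(2*w) + 81*exp(w) + 27)*exp(w)/(exp(3*w) - 9*exp(2*w) + 27*exp(w) - 27)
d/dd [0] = 0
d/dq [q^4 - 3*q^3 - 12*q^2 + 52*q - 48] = 4*q^3 - 9*q^2 - 24*q + 52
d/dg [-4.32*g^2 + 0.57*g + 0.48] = 0.57 - 8.64*g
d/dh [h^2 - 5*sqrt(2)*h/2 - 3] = 2*h - 5*sqrt(2)/2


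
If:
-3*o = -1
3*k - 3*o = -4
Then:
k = -1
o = 1/3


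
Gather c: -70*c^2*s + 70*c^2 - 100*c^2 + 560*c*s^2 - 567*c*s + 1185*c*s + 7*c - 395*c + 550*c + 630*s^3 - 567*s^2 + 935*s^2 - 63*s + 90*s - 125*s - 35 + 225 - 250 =c^2*(-70*s - 30) + c*(560*s^2 + 618*s + 162) + 630*s^3 + 368*s^2 - 98*s - 60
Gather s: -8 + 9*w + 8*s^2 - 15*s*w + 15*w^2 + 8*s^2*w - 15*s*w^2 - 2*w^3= s^2*(8*w + 8) + s*(-15*w^2 - 15*w) - 2*w^3 + 15*w^2 + 9*w - 8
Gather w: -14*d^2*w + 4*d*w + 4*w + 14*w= w*(-14*d^2 + 4*d + 18)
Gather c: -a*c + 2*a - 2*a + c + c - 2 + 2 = c*(2 - a)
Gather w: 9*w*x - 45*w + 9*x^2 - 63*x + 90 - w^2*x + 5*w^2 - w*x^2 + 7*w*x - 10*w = w^2*(5 - x) + w*(-x^2 + 16*x - 55) + 9*x^2 - 63*x + 90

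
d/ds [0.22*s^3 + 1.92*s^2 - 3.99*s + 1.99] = 0.66*s^2 + 3.84*s - 3.99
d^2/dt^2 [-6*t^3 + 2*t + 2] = -36*t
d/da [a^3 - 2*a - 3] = 3*a^2 - 2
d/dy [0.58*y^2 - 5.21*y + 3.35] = 1.16*y - 5.21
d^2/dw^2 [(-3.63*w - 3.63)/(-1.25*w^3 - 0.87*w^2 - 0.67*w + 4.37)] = (34.03125*w^5 + 91.74825*w^4 + 62.576844*w^3 + 272.672532*w^2 + 214.474194*w + 52.117362)/(1.953125*w^9 + 4.078125*w^8 + 5.979*w^7 - 15.454122*w^6 - 25.309506*w^5 - 30.71058*w^4 + 56.6305*w^3 + 43.95783*w^2 + 38.384769*w - 83.453453)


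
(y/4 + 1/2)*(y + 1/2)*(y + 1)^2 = y^4/4 + 9*y^3/8 + 7*y^2/4 + 9*y/8 + 1/4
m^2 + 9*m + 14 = (m + 2)*(m + 7)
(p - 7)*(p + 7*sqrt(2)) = p^2 - 7*p + 7*sqrt(2)*p - 49*sqrt(2)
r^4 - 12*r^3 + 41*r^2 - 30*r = r*(r - 6)*(r - 5)*(r - 1)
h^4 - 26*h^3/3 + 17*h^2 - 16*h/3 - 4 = (h - 6)*(h - 2)*(h - 1)*(h + 1/3)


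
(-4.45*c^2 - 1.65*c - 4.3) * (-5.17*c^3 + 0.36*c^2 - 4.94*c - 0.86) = 23.0065*c^5 + 6.9285*c^4 + 43.62*c^3 + 10.43*c^2 + 22.661*c + 3.698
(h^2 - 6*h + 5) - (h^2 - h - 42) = 47 - 5*h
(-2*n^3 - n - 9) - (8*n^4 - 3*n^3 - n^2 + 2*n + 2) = -8*n^4 + n^3 + n^2 - 3*n - 11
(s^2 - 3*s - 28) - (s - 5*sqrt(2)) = s^2 - 4*s - 28 + 5*sqrt(2)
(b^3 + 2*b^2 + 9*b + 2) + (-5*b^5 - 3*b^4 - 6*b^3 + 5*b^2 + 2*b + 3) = -5*b^5 - 3*b^4 - 5*b^3 + 7*b^2 + 11*b + 5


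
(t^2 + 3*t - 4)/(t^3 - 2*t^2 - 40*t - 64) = (t - 1)/(t^2 - 6*t - 16)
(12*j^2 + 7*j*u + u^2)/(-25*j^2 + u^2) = (12*j^2 + 7*j*u + u^2)/(-25*j^2 + u^2)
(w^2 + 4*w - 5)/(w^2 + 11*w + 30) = (w - 1)/(w + 6)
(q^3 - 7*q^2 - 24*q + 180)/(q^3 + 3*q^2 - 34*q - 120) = (q - 6)/(q + 4)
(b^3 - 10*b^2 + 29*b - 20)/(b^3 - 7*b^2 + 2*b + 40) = (b - 1)/(b + 2)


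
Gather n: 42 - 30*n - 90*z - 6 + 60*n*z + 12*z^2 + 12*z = n*(60*z - 30) + 12*z^2 - 78*z + 36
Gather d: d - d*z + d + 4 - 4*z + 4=d*(2 - z) - 4*z + 8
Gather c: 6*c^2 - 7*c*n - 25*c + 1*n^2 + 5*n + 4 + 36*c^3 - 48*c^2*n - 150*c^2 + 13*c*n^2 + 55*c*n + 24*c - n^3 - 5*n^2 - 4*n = 36*c^3 + c^2*(-48*n - 144) + c*(13*n^2 + 48*n - 1) - n^3 - 4*n^2 + n + 4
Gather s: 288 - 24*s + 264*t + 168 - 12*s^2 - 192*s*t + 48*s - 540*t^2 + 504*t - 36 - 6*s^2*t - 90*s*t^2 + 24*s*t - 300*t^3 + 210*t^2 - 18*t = s^2*(-6*t - 12) + s*(-90*t^2 - 168*t + 24) - 300*t^3 - 330*t^2 + 750*t + 420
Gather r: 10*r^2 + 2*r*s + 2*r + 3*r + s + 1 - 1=10*r^2 + r*(2*s + 5) + s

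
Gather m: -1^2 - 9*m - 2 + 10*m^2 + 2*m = 10*m^2 - 7*m - 3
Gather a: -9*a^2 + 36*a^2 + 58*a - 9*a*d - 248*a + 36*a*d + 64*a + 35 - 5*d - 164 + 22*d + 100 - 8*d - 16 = 27*a^2 + a*(27*d - 126) + 9*d - 45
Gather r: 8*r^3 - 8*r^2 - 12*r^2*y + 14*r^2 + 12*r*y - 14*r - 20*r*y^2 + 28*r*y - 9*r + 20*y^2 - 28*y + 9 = 8*r^3 + r^2*(6 - 12*y) + r*(-20*y^2 + 40*y - 23) + 20*y^2 - 28*y + 9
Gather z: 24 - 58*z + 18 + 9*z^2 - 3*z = 9*z^2 - 61*z + 42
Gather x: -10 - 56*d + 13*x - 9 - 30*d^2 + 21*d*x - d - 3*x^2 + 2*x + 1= -30*d^2 - 57*d - 3*x^2 + x*(21*d + 15) - 18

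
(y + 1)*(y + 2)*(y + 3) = y^3 + 6*y^2 + 11*y + 6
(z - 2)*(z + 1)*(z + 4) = z^3 + 3*z^2 - 6*z - 8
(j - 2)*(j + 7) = j^2 + 5*j - 14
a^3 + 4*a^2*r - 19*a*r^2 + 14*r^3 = (a - 2*r)*(a - r)*(a + 7*r)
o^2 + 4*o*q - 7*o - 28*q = (o - 7)*(o + 4*q)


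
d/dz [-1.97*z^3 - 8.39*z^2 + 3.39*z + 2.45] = -5.91*z^2 - 16.78*z + 3.39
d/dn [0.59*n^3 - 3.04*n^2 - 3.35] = n*(1.77*n - 6.08)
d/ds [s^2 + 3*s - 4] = 2*s + 3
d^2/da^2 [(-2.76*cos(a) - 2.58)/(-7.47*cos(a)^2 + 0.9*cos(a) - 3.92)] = (-0.0904545706540929*cos(a)^5 - 0.349119579140574*cos(a)^4 + 0.496276072031124*cos(a)^3 + 0.677872809223731*cos(a)^2 - 0.376184399063962*cos(a) - 0.0748507745666148)/(0.244817261879012*cos(a)^6 - 0.0884881669442211*cos(a)^5 + 0.396076352067869*cos(a)^4 - 0.0932992766161453*cos(a)^3 + 0.207847295864263*cos(a)^2 - 0.0243677892028924*cos(a) + 0.035378419879755)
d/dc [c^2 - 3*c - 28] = 2*c - 3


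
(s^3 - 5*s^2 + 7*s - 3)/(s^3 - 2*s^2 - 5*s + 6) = (s - 1)/(s + 2)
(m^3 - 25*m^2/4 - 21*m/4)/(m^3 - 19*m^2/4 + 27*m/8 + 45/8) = 2*m*(m - 7)/(2*m^2 - 11*m + 15)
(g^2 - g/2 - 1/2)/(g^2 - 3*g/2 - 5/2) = (-2*g^2 + g + 1)/(-2*g^2 + 3*g + 5)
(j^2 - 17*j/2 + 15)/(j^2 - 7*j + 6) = (j - 5/2)/(j - 1)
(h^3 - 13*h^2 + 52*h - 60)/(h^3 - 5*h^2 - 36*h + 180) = (h - 2)/(h + 6)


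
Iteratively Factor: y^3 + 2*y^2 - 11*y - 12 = (y + 4)*(y^2 - 2*y - 3) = (y - 3)*(y + 4)*(y + 1)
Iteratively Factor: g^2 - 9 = (g - 3)*(g + 3)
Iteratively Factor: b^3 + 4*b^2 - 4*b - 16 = (b - 2)*(b^2 + 6*b + 8) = (b - 2)*(b + 4)*(b + 2)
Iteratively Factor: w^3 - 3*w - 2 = (w - 2)*(w^2 + 2*w + 1) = (w - 2)*(w + 1)*(w + 1)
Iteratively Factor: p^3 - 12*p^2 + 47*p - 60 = (p - 4)*(p^2 - 8*p + 15) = (p - 4)*(p - 3)*(p - 5)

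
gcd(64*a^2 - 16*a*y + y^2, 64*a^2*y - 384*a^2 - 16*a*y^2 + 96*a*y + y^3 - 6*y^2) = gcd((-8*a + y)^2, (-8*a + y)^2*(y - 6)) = 64*a^2 - 16*a*y + y^2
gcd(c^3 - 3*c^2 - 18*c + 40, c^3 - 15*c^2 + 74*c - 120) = c - 5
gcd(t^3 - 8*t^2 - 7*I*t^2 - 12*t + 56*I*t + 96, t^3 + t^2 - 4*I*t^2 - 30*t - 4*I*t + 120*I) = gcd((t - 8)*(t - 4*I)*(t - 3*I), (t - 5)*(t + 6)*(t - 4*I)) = t - 4*I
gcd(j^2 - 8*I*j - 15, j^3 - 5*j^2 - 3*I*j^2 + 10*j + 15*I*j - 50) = j - 5*I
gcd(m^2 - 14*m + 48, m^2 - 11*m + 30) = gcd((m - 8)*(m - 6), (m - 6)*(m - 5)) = m - 6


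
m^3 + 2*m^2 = m^2*(m + 2)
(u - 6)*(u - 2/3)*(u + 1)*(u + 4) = u^4 - 5*u^3/3 - 76*u^2/3 - 20*u/3 + 16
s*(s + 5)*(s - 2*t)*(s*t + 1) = s^4*t - 2*s^3*t^2 + 5*s^3*t + s^3 - 10*s^2*t^2 - 2*s^2*t + 5*s^2 - 10*s*t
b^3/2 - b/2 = b*(b/2 + 1/2)*(b - 1)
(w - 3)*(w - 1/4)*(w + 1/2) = w^3 - 11*w^2/4 - 7*w/8 + 3/8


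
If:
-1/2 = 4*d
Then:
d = -1/8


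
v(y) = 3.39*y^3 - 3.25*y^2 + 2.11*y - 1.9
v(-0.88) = -8.58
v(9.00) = 2225.15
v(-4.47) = -379.05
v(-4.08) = -294.85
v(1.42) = 4.25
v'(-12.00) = 1544.59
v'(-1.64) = 40.12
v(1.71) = 9.16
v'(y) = 10.17*y^2 - 6.5*y + 2.11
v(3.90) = 157.99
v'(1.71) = 20.73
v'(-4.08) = 197.92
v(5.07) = 367.05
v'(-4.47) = 234.37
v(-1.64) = -29.05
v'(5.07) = 230.57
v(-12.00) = -6353.14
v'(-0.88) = 15.71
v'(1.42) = 13.39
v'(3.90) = 131.45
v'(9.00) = 767.38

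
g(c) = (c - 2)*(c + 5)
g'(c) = 2*c + 3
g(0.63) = -7.71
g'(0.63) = 4.26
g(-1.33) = -12.22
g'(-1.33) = 0.34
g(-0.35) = -10.93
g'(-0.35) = 2.30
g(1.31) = -4.35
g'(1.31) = 5.62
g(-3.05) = -9.85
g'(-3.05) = -3.10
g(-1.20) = -12.16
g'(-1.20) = 0.60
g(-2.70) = -10.81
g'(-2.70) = -2.40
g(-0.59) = -11.42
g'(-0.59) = 1.82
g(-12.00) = 98.00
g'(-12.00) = -21.00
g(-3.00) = -10.00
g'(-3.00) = -3.00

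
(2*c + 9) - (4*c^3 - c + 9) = -4*c^3 + 3*c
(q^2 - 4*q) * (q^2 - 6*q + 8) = q^4 - 10*q^3 + 32*q^2 - 32*q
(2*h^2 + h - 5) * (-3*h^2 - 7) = -6*h^4 - 3*h^3 + h^2 - 7*h + 35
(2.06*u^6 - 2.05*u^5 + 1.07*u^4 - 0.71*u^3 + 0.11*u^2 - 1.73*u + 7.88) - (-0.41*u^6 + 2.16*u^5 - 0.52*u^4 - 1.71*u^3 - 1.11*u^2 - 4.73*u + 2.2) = 2.47*u^6 - 4.21*u^5 + 1.59*u^4 + 1.0*u^3 + 1.22*u^2 + 3.0*u + 5.68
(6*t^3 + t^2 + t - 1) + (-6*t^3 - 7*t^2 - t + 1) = -6*t^2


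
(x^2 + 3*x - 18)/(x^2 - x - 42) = (x - 3)/(x - 7)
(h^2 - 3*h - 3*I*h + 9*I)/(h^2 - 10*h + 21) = (h - 3*I)/(h - 7)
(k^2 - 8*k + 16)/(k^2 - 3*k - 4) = (k - 4)/(k + 1)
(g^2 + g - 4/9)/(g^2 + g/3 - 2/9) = (3*g + 4)/(3*g + 2)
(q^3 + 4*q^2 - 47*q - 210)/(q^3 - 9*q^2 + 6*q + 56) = (q^2 + 11*q + 30)/(q^2 - 2*q - 8)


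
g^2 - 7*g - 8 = (g - 8)*(g + 1)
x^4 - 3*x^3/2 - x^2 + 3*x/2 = x*(x - 3/2)*(x - 1)*(x + 1)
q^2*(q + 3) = q^3 + 3*q^2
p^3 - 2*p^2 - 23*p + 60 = (p - 4)*(p - 3)*(p + 5)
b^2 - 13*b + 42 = (b - 7)*(b - 6)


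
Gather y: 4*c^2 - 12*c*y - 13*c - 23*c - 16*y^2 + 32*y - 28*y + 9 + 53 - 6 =4*c^2 - 36*c - 16*y^2 + y*(4 - 12*c) + 56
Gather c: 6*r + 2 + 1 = 6*r + 3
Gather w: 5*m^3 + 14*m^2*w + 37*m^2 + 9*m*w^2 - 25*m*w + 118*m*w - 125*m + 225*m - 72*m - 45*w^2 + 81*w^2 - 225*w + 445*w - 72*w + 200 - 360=5*m^3 + 37*m^2 + 28*m + w^2*(9*m + 36) + w*(14*m^2 + 93*m + 148) - 160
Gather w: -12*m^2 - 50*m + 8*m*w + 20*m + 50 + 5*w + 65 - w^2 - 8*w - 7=-12*m^2 - 30*m - w^2 + w*(8*m - 3) + 108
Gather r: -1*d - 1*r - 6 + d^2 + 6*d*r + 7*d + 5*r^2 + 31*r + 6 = d^2 + 6*d + 5*r^2 + r*(6*d + 30)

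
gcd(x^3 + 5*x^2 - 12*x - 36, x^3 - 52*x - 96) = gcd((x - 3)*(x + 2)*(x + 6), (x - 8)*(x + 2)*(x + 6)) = x^2 + 8*x + 12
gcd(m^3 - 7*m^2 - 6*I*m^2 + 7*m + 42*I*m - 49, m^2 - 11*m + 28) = m - 7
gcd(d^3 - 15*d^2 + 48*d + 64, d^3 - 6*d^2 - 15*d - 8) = d^2 - 7*d - 8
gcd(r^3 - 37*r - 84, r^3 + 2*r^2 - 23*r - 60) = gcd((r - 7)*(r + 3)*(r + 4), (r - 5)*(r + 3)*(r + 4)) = r^2 + 7*r + 12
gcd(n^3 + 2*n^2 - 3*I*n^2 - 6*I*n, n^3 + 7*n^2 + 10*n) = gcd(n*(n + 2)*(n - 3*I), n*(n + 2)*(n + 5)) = n^2 + 2*n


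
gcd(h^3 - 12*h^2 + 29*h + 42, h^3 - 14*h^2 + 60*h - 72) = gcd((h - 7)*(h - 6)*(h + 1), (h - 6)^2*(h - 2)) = h - 6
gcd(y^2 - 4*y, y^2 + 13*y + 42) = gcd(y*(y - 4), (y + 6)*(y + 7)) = 1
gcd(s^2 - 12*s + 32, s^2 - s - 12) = s - 4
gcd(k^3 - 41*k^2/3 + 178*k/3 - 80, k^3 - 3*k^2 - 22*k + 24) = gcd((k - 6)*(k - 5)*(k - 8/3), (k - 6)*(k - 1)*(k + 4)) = k - 6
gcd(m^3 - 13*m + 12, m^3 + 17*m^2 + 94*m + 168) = m + 4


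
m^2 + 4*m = m*(m + 4)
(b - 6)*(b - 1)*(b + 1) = b^3 - 6*b^2 - b + 6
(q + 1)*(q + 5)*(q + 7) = q^3 + 13*q^2 + 47*q + 35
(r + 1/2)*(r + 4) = r^2 + 9*r/2 + 2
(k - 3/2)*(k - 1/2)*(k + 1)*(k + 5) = k^4 + 4*k^3 - 25*k^2/4 - 11*k/2 + 15/4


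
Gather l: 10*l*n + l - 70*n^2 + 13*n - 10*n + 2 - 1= l*(10*n + 1) - 70*n^2 + 3*n + 1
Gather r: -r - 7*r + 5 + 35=40 - 8*r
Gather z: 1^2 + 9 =10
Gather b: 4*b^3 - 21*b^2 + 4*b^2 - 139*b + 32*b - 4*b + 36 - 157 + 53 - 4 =4*b^3 - 17*b^2 - 111*b - 72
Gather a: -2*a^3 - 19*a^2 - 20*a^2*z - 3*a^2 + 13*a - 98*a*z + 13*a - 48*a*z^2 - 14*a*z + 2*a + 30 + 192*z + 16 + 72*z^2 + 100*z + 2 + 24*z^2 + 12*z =-2*a^3 + a^2*(-20*z - 22) + a*(-48*z^2 - 112*z + 28) + 96*z^2 + 304*z + 48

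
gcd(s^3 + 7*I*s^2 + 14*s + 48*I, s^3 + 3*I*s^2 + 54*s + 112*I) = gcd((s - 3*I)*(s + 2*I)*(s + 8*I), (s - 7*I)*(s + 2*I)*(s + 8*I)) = s^2 + 10*I*s - 16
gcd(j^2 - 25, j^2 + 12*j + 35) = j + 5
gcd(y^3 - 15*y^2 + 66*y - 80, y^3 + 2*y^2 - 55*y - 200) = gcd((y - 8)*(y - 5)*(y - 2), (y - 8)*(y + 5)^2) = y - 8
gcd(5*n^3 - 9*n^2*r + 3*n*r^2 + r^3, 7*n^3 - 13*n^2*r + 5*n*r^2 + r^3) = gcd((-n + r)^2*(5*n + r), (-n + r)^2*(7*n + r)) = n^2 - 2*n*r + r^2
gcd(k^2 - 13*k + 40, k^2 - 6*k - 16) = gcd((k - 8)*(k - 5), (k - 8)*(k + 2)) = k - 8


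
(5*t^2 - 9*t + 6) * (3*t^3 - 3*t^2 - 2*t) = 15*t^5 - 42*t^4 + 35*t^3 - 12*t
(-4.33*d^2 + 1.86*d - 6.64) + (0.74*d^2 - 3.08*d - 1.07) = -3.59*d^2 - 1.22*d - 7.71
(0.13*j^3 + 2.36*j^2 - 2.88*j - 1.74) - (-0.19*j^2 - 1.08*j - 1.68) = 0.13*j^3 + 2.55*j^2 - 1.8*j - 0.0600000000000001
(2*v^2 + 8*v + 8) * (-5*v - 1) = -10*v^3 - 42*v^2 - 48*v - 8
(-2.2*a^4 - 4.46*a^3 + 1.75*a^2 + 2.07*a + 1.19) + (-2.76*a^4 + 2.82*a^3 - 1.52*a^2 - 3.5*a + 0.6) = -4.96*a^4 - 1.64*a^3 + 0.23*a^2 - 1.43*a + 1.79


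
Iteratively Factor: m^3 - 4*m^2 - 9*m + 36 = (m - 3)*(m^2 - m - 12) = (m - 4)*(m - 3)*(m + 3)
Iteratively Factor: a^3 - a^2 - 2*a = (a + 1)*(a^2 - 2*a) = (a - 2)*(a + 1)*(a)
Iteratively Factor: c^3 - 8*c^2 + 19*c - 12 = (c - 4)*(c^2 - 4*c + 3) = (c - 4)*(c - 1)*(c - 3)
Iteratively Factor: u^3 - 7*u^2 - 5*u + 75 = (u + 3)*(u^2 - 10*u + 25) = (u - 5)*(u + 3)*(u - 5)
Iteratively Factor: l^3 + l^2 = (l)*(l^2 + l) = l^2*(l + 1)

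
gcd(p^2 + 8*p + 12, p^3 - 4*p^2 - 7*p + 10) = p + 2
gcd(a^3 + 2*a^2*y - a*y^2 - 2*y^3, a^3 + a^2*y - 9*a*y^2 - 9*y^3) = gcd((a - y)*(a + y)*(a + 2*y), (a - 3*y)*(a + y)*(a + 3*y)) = a + y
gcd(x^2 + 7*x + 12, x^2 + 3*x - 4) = x + 4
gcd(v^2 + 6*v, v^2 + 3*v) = v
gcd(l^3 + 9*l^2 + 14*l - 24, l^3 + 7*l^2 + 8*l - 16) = l^2 + 3*l - 4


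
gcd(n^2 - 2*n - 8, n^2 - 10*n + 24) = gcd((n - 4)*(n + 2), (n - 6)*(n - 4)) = n - 4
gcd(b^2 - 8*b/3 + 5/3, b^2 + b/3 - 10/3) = b - 5/3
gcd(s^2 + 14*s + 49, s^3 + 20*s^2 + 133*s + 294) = s^2 + 14*s + 49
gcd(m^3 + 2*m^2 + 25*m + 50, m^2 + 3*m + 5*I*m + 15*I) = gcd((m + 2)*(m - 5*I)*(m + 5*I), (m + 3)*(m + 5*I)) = m + 5*I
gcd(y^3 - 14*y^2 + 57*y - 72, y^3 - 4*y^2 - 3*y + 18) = y^2 - 6*y + 9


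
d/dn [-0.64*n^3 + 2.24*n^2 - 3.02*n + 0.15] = -1.92*n^2 + 4.48*n - 3.02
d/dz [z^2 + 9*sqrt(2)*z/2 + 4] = 2*z + 9*sqrt(2)/2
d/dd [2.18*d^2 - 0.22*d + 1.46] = 4.36*d - 0.22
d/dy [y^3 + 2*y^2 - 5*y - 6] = 3*y^2 + 4*y - 5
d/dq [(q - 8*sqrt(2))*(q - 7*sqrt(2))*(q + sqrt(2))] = 3*q^2 - 28*sqrt(2)*q + 82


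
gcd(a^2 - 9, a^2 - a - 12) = a + 3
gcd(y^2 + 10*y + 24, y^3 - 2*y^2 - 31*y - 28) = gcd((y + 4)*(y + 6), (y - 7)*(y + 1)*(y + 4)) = y + 4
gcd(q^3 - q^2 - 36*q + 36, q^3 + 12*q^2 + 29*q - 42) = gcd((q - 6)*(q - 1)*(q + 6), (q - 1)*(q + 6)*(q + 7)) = q^2 + 5*q - 6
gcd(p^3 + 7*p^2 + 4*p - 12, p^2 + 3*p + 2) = p + 2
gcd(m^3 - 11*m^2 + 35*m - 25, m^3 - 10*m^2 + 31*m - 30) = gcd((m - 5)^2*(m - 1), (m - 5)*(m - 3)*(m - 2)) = m - 5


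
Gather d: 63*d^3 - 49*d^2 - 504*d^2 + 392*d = 63*d^3 - 553*d^2 + 392*d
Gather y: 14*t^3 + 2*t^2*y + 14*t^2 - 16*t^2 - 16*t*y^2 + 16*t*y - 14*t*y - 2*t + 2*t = 14*t^3 - 2*t^2 - 16*t*y^2 + y*(2*t^2 + 2*t)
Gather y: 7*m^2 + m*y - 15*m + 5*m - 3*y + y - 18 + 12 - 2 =7*m^2 - 10*m + y*(m - 2) - 8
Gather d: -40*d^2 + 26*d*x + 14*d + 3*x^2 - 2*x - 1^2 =-40*d^2 + d*(26*x + 14) + 3*x^2 - 2*x - 1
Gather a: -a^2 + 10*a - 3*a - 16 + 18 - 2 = -a^2 + 7*a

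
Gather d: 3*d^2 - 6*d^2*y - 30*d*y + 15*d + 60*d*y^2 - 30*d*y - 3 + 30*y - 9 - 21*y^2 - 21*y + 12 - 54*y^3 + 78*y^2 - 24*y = d^2*(3 - 6*y) + d*(60*y^2 - 60*y + 15) - 54*y^3 + 57*y^2 - 15*y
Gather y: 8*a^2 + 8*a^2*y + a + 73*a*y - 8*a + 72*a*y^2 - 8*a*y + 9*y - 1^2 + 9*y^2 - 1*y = 8*a^2 - 7*a + y^2*(72*a + 9) + y*(8*a^2 + 65*a + 8) - 1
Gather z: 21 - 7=14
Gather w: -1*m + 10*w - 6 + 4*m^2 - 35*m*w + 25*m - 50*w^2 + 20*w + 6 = 4*m^2 + 24*m - 50*w^2 + w*(30 - 35*m)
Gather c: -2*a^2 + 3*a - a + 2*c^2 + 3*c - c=-2*a^2 + 2*a + 2*c^2 + 2*c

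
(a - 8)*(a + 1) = a^2 - 7*a - 8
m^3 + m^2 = m^2*(m + 1)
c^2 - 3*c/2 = c*(c - 3/2)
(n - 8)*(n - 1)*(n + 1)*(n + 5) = n^4 - 3*n^3 - 41*n^2 + 3*n + 40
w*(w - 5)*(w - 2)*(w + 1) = w^4 - 6*w^3 + 3*w^2 + 10*w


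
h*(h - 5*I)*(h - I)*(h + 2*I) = h^4 - 4*I*h^3 + 7*h^2 - 10*I*h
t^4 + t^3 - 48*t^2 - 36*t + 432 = (t - 6)*(t - 3)*(t + 4)*(t + 6)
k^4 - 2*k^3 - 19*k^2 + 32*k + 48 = (k - 4)*(k - 3)*(k + 1)*(k + 4)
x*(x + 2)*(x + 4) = x^3 + 6*x^2 + 8*x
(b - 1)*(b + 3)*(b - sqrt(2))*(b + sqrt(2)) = b^4 + 2*b^3 - 5*b^2 - 4*b + 6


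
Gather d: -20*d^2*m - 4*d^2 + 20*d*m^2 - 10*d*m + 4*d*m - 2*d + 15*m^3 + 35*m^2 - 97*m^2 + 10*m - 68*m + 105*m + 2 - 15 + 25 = d^2*(-20*m - 4) + d*(20*m^2 - 6*m - 2) + 15*m^3 - 62*m^2 + 47*m + 12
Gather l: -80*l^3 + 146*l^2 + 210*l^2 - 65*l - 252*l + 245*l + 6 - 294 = -80*l^3 + 356*l^2 - 72*l - 288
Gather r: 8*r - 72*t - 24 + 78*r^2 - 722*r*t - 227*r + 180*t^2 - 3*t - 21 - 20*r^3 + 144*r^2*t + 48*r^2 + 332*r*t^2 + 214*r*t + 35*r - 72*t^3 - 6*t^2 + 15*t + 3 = -20*r^3 + r^2*(144*t + 126) + r*(332*t^2 - 508*t - 184) - 72*t^3 + 174*t^2 - 60*t - 42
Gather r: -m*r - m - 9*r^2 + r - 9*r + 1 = -m - 9*r^2 + r*(-m - 8) + 1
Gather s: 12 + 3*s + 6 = 3*s + 18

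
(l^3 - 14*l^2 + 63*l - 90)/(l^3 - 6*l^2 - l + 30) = (l - 6)/(l + 2)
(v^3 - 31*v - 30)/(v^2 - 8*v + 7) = (v^3 - 31*v - 30)/(v^2 - 8*v + 7)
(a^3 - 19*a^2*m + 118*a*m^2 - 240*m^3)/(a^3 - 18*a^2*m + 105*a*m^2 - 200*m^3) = (a - 6*m)/(a - 5*m)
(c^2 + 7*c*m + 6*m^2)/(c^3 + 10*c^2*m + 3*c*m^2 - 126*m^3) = (c + m)/(c^2 + 4*c*m - 21*m^2)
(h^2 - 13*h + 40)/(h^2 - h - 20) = (h - 8)/(h + 4)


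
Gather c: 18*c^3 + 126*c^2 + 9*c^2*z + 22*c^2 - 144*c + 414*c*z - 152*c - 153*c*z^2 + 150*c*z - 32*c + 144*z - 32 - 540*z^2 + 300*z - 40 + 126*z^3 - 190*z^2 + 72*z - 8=18*c^3 + c^2*(9*z + 148) + c*(-153*z^2 + 564*z - 328) + 126*z^3 - 730*z^2 + 516*z - 80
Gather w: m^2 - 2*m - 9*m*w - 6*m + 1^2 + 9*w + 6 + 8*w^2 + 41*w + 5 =m^2 - 8*m + 8*w^2 + w*(50 - 9*m) + 12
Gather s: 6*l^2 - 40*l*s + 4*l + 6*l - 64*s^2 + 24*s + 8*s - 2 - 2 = 6*l^2 + 10*l - 64*s^2 + s*(32 - 40*l) - 4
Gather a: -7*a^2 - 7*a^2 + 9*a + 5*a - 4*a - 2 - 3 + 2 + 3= -14*a^2 + 10*a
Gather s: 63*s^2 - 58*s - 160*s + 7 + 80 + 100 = 63*s^2 - 218*s + 187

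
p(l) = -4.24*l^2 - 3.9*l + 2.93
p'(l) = -8.48*l - 3.9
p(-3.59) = -37.71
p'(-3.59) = 26.54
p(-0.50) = 3.82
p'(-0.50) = 0.34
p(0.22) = 1.87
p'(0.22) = -5.77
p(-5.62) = -109.07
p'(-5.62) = 43.76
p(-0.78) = 3.39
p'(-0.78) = 2.71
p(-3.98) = -48.71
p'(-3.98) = 29.85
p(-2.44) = -12.80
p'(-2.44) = 16.79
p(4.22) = -89.04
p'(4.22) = -39.69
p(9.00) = -375.61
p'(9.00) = -80.22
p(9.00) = -375.61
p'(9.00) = -80.22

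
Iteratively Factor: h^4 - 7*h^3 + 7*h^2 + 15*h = (h - 3)*(h^3 - 4*h^2 - 5*h) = (h - 5)*(h - 3)*(h^2 + h) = (h - 5)*(h - 3)*(h + 1)*(h)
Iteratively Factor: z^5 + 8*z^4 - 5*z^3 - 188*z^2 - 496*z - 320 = (z + 4)*(z^4 + 4*z^3 - 21*z^2 - 104*z - 80) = (z - 5)*(z + 4)*(z^3 + 9*z^2 + 24*z + 16) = (z - 5)*(z + 1)*(z + 4)*(z^2 + 8*z + 16) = (z - 5)*(z + 1)*(z + 4)^2*(z + 4)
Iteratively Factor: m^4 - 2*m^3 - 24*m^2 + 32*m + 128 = (m - 4)*(m^3 + 2*m^2 - 16*m - 32) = (m - 4)*(m + 2)*(m^2 - 16) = (m - 4)*(m + 2)*(m + 4)*(m - 4)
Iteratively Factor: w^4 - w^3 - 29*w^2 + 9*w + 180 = (w + 3)*(w^3 - 4*w^2 - 17*w + 60) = (w - 5)*(w + 3)*(w^2 + w - 12) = (w - 5)*(w - 3)*(w + 3)*(w + 4)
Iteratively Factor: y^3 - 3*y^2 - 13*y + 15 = (y + 3)*(y^2 - 6*y + 5) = (y - 1)*(y + 3)*(y - 5)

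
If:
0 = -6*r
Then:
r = 0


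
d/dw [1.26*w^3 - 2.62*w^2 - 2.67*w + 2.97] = 3.78*w^2 - 5.24*w - 2.67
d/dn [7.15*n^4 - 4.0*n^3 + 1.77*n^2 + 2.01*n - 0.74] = 28.6*n^3 - 12.0*n^2 + 3.54*n + 2.01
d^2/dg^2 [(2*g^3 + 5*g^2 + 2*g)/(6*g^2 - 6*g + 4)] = (69*g^3 - 126*g^2 - 12*g + 32)/(27*g^6 - 81*g^5 + 135*g^4 - 135*g^3 + 90*g^2 - 36*g + 8)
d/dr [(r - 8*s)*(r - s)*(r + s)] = 3*r^2 - 16*r*s - s^2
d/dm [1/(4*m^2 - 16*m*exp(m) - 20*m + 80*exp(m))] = (m*exp(m) - m/2 - 4*exp(m) + 5/4)/(m^2 - 4*m*exp(m) - 5*m + 20*exp(m))^2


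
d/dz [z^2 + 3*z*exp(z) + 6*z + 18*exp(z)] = 3*z*exp(z) + 2*z + 21*exp(z) + 6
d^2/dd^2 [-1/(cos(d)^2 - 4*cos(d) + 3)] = (4*sin(d)^4 - 6*sin(d)^2 + 27*cos(d) - 3*cos(3*d) - 24)/((cos(d) - 3)^3*(cos(d) - 1)^3)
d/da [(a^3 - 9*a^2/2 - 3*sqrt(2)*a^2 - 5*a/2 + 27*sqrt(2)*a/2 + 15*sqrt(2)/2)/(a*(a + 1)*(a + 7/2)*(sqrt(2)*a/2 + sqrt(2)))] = (-4*sqrt(2)*a^6 + 48*a^5 + 36*sqrt(2)*a^5 - 168*a^4 + 197*sqrt(2)*a^4 - 1644*a^3 + 186*sqrt(2)*a^3 - 2688*a^2 - sqrt(2)*a^2 - 1500*a - 420)/(a^2*(4*a^6 + 52*a^5 + 269*a^4 + 706*a^3 + 989*a^2 + 700*a + 196))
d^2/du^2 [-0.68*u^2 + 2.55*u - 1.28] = -1.36000000000000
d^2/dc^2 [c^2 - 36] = 2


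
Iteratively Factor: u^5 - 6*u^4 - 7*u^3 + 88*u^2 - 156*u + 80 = (u - 5)*(u^4 - u^3 - 12*u^2 + 28*u - 16) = (u - 5)*(u + 4)*(u^3 - 5*u^2 + 8*u - 4) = (u - 5)*(u - 2)*(u + 4)*(u^2 - 3*u + 2) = (u - 5)*(u - 2)^2*(u + 4)*(u - 1)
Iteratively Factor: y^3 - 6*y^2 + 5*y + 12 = (y - 4)*(y^2 - 2*y - 3) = (y - 4)*(y - 3)*(y + 1)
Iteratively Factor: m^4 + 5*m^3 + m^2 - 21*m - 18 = (m + 3)*(m^3 + 2*m^2 - 5*m - 6) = (m + 1)*(m + 3)*(m^2 + m - 6) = (m - 2)*(m + 1)*(m + 3)*(m + 3)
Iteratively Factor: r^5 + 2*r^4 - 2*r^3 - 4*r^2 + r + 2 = (r - 1)*(r^4 + 3*r^3 + r^2 - 3*r - 2) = (r - 1)*(r + 1)*(r^3 + 2*r^2 - r - 2) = (r - 1)^2*(r + 1)*(r^2 + 3*r + 2) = (r - 1)^2*(r + 1)^2*(r + 2)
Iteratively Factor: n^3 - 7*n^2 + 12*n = (n - 4)*(n^2 - 3*n) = (n - 4)*(n - 3)*(n)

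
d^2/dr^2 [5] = 0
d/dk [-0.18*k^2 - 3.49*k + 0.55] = -0.36*k - 3.49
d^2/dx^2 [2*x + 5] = 0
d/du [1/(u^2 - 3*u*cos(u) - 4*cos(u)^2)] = (-3*u*sin(u) - 2*u - 4*sin(2*u) + 3*cos(u))/((u - 4*cos(u))^2*(u + cos(u))^2)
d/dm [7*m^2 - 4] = 14*m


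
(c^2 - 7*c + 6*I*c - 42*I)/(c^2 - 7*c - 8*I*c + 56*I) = (c + 6*I)/(c - 8*I)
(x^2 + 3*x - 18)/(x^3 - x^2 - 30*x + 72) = 1/(x - 4)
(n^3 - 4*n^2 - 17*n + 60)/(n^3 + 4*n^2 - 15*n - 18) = (n^2 - n - 20)/(n^2 + 7*n + 6)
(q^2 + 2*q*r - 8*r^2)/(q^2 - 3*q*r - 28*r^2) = (q - 2*r)/(q - 7*r)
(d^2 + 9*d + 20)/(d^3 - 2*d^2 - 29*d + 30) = (d + 4)/(d^2 - 7*d + 6)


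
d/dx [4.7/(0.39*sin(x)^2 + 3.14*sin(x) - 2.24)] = -(3.666*sin(x) + 14.758)*cos(x)/(0.39*sin(x)^2 + 3.14*sin(x) - 2.24)^2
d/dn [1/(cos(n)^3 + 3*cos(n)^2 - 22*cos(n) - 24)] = (3*cos(n)^2 + 6*cos(n) - 22)*sin(n)/(cos(n)^3 + 3*cos(n)^2 - 22*cos(n) - 24)^2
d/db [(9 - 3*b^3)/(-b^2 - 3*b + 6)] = 3*(3*b^2*(b^2 + 3*b - 6) - (2*b + 3)*(b^3 - 3))/(b^2 + 3*b - 6)^2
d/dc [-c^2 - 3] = -2*c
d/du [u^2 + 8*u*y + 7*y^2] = 2*u + 8*y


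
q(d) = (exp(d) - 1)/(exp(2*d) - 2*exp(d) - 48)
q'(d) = (exp(d) - 1)*(-2*exp(2*d) + 2*exp(d))/(exp(2*d) - 2*exp(d) - 48)^2 + exp(d)/(exp(2*d) - 2*exp(d) - 48) = (-2*(1 - exp(d))^2 + exp(2*d) - 2*exp(d) - 48)*exp(d)/(-exp(2*d) + 2*exp(d) + 48)^2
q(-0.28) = 0.00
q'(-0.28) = -0.02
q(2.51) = 0.14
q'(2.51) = -0.35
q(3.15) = 0.05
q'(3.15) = -0.06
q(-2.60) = 0.02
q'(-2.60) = -0.00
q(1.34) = -0.07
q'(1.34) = -0.13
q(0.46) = -0.01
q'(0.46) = -0.03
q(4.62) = 0.01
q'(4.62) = -0.01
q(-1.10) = 0.01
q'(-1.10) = -0.01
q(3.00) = 0.06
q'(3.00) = -0.08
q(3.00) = 0.06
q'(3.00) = -0.08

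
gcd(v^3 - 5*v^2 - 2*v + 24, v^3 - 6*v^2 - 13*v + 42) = 1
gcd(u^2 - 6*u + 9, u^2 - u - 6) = u - 3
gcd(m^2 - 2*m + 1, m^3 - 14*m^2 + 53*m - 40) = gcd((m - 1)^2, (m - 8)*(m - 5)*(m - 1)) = m - 1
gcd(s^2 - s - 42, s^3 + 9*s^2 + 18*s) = s + 6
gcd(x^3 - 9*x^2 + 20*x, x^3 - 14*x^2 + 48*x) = x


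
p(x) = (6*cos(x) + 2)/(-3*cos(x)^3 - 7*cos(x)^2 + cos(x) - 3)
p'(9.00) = 0.17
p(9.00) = 0.47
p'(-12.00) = -0.46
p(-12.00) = -0.79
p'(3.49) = -0.14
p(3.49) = 0.48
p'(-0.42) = 0.32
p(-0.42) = -0.73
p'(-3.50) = 0.14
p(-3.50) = 0.48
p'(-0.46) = 0.36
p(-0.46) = -0.75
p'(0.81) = -0.65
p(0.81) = -0.93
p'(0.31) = -0.23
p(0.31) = -0.70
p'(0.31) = -0.23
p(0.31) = -0.70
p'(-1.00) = 0.62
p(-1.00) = -1.05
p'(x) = (6*cos(x) + 2)*(-9*sin(x)*cos(x)^2 - 14*sin(x)*cos(x) + sin(x))/(-3*cos(x)^3 - 7*cos(x)^2 + cos(x) - 3)^2 - 6*sin(x)/(-3*cos(x)^3 - 7*cos(x)^2 + cos(x) - 3)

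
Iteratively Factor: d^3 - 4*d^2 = (d)*(d^2 - 4*d) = d*(d - 4)*(d)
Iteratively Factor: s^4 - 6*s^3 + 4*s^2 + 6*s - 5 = (s - 1)*(s^3 - 5*s^2 - s + 5) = (s - 1)*(s + 1)*(s^2 - 6*s + 5) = (s - 1)^2*(s + 1)*(s - 5)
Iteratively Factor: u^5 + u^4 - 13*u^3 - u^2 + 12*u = (u - 1)*(u^4 + 2*u^3 - 11*u^2 - 12*u) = (u - 1)*(u + 1)*(u^3 + u^2 - 12*u) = u*(u - 1)*(u + 1)*(u^2 + u - 12) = u*(u - 1)*(u + 1)*(u + 4)*(u - 3)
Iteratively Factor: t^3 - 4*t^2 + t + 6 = (t + 1)*(t^2 - 5*t + 6) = (t - 3)*(t + 1)*(t - 2)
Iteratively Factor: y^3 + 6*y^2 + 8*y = (y)*(y^2 + 6*y + 8) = y*(y + 2)*(y + 4)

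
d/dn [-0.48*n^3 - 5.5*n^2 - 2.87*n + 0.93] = -1.44*n^2 - 11.0*n - 2.87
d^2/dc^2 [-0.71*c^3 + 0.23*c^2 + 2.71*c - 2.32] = 0.46 - 4.26*c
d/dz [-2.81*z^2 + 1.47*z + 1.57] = 1.47 - 5.62*z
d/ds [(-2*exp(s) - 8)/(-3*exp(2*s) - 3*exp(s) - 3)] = 2*(-(exp(s) + 4)*(2*exp(s) + 1) + exp(2*s) + exp(s) + 1)*exp(s)/(3*(exp(2*s) + exp(s) + 1)^2)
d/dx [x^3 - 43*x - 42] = 3*x^2 - 43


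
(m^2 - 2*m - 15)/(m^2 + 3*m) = (m - 5)/m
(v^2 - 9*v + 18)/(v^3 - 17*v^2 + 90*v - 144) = 1/(v - 8)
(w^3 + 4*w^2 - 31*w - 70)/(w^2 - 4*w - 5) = (w^2 + 9*w + 14)/(w + 1)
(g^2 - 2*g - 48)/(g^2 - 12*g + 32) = (g + 6)/(g - 4)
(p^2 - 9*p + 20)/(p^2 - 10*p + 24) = (p - 5)/(p - 6)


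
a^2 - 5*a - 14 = (a - 7)*(a + 2)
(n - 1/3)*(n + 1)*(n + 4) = n^3 + 14*n^2/3 + 7*n/3 - 4/3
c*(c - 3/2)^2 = c^3 - 3*c^2 + 9*c/4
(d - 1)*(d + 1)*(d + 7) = d^3 + 7*d^2 - d - 7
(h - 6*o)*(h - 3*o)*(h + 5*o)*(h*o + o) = h^4*o - 4*h^3*o^2 + h^3*o - 27*h^2*o^3 - 4*h^2*o^2 + 90*h*o^4 - 27*h*o^3 + 90*o^4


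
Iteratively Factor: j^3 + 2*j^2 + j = (j + 1)*(j^2 + j) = j*(j + 1)*(j + 1)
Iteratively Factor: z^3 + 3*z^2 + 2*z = (z + 1)*(z^2 + 2*z) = z*(z + 1)*(z + 2)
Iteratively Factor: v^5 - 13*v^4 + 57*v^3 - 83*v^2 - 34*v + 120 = (v - 5)*(v^4 - 8*v^3 + 17*v^2 + 2*v - 24) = (v - 5)*(v - 4)*(v^3 - 4*v^2 + v + 6) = (v - 5)*(v - 4)*(v - 2)*(v^2 - 2*v - 3) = (v - 5)*(v - 4)*(v - 3)*(v - 2)*(v + 1)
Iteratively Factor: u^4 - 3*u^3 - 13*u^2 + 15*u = (u - 5)*(u^3 + 2*u^2 - 3*u) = u*(u - 5)*(u^2 + 2*u - 3) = u*(u - 5)*(u - 1)*(u + 3)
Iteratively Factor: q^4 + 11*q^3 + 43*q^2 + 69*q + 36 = (q + 4)*(q^3 + 7*q^2 + 15*q + 9) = (q + 1)*(q + 4)*(q^2 + 6*q + 9) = (q + 1)*(q + 3)*(q + 4)*(q + 3)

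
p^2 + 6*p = p*(p + 6)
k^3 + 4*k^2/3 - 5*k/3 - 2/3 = (k - 1)*(k + 1/3)*(k + 2)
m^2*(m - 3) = m^3 - 3*m^2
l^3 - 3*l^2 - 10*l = l*(l - 5)*(l + 2)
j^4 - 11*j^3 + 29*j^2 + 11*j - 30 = (j - 6)*(j - 5)*(j - 1)*(j + 1)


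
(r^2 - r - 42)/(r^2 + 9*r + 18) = (r - 7)/(r + 3)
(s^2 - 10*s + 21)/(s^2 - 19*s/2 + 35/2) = 2*(s - 3)/(2*s - 5)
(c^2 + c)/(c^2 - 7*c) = (c + 1)/(c - 7)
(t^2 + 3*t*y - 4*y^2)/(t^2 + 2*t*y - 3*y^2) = (t + 4*y)/(t + 3*y)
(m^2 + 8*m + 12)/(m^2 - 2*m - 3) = (m^2 + 8*m + 12)/(m^2 - 2*m - 3)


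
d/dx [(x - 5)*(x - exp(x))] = x + (1 - exp(x))*(x - 5) - exp(x)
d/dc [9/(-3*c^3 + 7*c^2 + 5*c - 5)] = 9*(9*c^2 - 14*c - 5)/(3*c^3 - 7*c^2 - 5*c + 5)^2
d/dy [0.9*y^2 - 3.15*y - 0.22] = 1.8*y - 3.15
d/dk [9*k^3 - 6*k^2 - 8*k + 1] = 27*k^2 - 12*k - 8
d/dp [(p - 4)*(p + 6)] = 2*p + 2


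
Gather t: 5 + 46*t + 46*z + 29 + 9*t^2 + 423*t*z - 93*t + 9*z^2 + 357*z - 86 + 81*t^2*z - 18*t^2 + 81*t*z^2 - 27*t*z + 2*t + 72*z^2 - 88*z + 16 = t^2*(81*z - 9) + t*(81*z^2 + 396*z - 45) + 81*z^2 + 315*z - 36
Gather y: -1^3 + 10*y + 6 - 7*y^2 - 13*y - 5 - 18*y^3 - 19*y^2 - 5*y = -18*y^3 - 26*y^2 - 8*y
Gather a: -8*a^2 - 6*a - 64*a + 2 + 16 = -8*a^2 - 70*a + 18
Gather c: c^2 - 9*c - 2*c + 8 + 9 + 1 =c^2 - 11*c + 18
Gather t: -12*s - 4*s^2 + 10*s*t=-4*s^2 + 10*s*t - 12*s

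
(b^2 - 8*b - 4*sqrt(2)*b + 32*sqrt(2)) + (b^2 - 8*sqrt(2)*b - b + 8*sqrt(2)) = 2*b^2 - 12*sqrt(2)*b - 9*b + 40*sqrt(2)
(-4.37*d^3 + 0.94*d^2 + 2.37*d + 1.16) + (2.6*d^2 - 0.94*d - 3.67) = -4.37*d^3 + 3.54*d^2 + 1.43*d - 2.51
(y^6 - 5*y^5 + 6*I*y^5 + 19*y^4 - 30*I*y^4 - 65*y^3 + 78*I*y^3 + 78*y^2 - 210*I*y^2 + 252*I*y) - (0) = y^6 - 5*y^5 + 6*I*y^5 + 19*y^4 - 30*I*y^4 - 65*y^3 + 78*I*y^3 + 78*y^2 - 210*I*y^2 + 252*I*y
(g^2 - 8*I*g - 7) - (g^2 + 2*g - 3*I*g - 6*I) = -2*g - 5*I*g - 7 + 6*I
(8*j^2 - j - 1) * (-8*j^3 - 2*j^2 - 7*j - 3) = -64*j^5 - 8*j^4 - 46*j^3 - 15*j^2 + 10*j + 3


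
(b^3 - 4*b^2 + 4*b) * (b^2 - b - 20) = b^5 - 5*b^4 - 12*b^3 + 76*b^2 - 80*b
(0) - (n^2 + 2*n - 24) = -n^2 - 2*n + 24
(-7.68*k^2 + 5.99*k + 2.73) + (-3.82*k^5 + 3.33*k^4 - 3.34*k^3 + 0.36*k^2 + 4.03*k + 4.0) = -3.82*k^5 + 3.33*k^4 - 3.34*k^3 - 7.32*k^2 + 10.02*k + 6.73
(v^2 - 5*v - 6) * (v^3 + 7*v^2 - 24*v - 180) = v^5 + 2*v^4 - 65*v^3 - 102*v^2 + 1044*v + 1080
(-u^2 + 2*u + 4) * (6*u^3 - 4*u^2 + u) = -6*u^5 + 16*u^4 + 15*u^3 - 14*u^2 + 4*u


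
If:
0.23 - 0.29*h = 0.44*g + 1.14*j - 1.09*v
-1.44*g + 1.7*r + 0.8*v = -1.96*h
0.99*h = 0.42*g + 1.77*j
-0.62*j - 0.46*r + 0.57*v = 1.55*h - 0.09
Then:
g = 114.750069259585*v + 34.8532419508317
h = -19.7915346719505*v - 6.12027077486419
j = -38.298671420484*v - 11.6934630996977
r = 119.547945700485*v + 36.5790583105479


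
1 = 1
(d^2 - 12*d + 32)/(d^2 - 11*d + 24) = (d - 4)/(d - 3)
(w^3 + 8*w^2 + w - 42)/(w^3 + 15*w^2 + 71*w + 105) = (w - 2)/(w + 5)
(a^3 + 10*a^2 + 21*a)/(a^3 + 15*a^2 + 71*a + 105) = a/(a + 5)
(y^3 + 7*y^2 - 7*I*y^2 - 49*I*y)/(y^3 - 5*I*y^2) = (y^2 + 7*y*(1 - I) - 49*I)/(y*(y - 5*I))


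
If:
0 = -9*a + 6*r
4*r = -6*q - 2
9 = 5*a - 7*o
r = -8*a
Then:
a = 0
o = -9/7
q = -1/3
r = 0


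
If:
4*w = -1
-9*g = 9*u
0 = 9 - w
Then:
No Solution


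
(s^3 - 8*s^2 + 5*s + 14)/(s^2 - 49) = (s^2 - s - 2)/(s + 7)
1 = 1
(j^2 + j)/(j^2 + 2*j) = (j + 1)/(j + 2)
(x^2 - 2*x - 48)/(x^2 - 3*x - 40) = (x + 6)/(x + 5)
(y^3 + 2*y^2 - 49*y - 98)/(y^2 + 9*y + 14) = y - 7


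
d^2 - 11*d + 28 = (d - 7)*(d - 4)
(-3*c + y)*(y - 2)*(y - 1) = -3*c*y^2 + 9*c*y - 6*c + y^3 - 3*y^2 + 2*y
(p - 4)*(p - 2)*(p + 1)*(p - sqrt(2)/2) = p^4 - 5*p^3 - sqrt(2)*p^3/2 + 2*p^2 + 5*sqrt(2)*p^2/2 - sqrt(2)*p + 8*p - 4*sqrt(2)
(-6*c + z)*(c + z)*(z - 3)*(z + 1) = -6*c^2*z^2 + 12*c^2*z + 18*c^2 - 5*c*z^3 + 10*c*z^2 + 15*c*z + z^4 - 2*z^3 - 3*z^2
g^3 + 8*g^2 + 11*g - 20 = (g - 1)*(g + 4)*(g + 5)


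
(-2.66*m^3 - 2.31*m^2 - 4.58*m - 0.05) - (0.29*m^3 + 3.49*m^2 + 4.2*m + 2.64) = -2.95*m^3 - 5.8*m^2 - 8.78*m - 2.69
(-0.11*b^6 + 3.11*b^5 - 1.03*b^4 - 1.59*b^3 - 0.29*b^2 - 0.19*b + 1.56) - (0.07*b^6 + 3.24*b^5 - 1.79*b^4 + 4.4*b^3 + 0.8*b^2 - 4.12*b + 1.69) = -0.18*b^6 - 0.13*b^5 + 0.76*b^4 - 5.99*b^3 - 1.09*b^2 + 3.93*b - 0.13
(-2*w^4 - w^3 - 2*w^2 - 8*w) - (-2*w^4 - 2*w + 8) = -w^3 - 2*w^2 - 6*w - 8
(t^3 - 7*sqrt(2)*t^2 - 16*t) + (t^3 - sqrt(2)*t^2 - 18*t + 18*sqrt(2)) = 2*t^3 - 8*sqrt(2)*t^2 - 34*t + 18*sqrt(2)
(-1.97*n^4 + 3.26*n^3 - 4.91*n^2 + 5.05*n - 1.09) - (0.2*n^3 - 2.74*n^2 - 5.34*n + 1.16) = -1.97*n^4 + 3.06*n^3 - 2.17*n^2 + 10.39*n - 2.25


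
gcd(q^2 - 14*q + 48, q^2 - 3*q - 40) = q - 8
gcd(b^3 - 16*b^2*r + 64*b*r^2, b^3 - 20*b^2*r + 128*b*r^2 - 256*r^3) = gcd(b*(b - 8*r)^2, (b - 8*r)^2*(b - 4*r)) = b^2 - 16*b*r + 64*r^2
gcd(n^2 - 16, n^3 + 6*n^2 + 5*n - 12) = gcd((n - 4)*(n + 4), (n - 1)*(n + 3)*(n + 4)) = n + 4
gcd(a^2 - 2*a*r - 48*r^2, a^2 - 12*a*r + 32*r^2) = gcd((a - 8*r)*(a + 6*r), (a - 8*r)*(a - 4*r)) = -a + 8*r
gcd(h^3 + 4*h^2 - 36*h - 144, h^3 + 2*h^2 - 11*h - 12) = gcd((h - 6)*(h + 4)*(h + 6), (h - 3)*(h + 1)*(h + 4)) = h + 4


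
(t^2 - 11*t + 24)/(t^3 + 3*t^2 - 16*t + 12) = (t^2 - 11*t + 24)/(t^3 + 3*t^2 - 16*t + 12)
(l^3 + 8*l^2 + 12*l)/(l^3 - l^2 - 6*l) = (l + 6)/(l - 3)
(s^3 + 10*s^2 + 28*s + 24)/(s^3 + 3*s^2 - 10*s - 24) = (s^2 + 8*s + 12)/(s^2 + s - 12)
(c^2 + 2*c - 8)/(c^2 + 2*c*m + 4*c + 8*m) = (c - 2)/(c + 2*m)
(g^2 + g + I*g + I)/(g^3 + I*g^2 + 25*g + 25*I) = (g + 1)/(g^2 + 25)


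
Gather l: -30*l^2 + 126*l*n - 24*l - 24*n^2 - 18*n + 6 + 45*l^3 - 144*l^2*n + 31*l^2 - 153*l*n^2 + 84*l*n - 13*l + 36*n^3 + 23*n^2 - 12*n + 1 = 45*l^3 + l^2*(1 - 144*n) + l*(-153*n^2 + 210*n - 37) + 36*n^3 - n^2 - 30*n + 7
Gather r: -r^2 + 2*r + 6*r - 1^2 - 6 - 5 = -r^2 + 8*r - 12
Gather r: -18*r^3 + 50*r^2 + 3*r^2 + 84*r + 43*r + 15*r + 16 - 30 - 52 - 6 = -18*r^3 + 53*r^2 + 142*r - 72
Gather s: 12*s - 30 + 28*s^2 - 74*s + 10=28*s^2 - 62*s - 20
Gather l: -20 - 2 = -22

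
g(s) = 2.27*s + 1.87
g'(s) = 2.27000000000000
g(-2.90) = -4.71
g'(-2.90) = 2.27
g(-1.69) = -1.97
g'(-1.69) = 2.27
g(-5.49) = -10.59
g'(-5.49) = 2.27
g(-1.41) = -1.33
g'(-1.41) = 2.27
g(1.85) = 6.07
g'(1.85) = 2.27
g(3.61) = 10.06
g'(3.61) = 2.27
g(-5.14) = -9.80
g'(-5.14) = 2.27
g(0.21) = 2.35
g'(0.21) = 2.27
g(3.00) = 8.68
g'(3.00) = 2.27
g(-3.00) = -4.94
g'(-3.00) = 2.27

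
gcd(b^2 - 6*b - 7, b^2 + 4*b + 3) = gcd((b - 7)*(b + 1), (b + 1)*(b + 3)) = b + 1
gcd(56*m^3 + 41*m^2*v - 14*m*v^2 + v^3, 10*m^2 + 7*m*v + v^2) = 1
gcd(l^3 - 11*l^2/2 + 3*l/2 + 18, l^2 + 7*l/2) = 1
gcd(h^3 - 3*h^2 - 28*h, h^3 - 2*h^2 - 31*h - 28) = h^2 - 3*h - 28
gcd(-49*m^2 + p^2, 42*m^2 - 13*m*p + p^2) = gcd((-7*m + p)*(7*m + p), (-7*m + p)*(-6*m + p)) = -7*m + p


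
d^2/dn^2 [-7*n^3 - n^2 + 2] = -42*n - 2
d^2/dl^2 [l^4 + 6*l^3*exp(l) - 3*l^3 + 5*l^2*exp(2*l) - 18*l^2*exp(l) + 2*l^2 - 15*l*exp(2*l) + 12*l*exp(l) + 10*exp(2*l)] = 6*l^3*exp(l) + 20*l^2*exp(2*l) + 18*l^2*exp(l) + 12*l^2 - 20*l*exp(2*l) - 24*l*exp(l) - 18*l - 10*exp(2*l) - 12*exp(l) + 4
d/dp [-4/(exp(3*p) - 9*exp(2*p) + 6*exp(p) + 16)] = 12*(exp(2*p) - 6*exp(p) + 2)*exp(p)/(exp(3*p) - 9*exp(2*p) + 6*exp(p) + 16)^2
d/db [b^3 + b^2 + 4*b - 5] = 3*b^2 + 2*b + 4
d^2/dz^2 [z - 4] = 0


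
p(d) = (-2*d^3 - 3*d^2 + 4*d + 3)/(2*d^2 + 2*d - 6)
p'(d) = (-4*d - 2)*(-2*d^3 - 3*d^2 + 4*d + 3)/(2*d^2 + 2*d - 6)^2 + (-6*d^2 - 6*d + 4)/(2*d^2 + 2*d - 6)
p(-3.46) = 3.27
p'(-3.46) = -0.75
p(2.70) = -3.39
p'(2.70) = -0.89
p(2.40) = -3.13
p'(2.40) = -0.84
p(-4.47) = 4.15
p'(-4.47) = -0.93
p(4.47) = -5.07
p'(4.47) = -0.98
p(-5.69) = 5.31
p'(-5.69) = -0.97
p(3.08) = -3.74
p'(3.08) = -0.93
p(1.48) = -3.08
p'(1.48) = 4.77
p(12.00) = -12.54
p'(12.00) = -1.00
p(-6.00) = 5.61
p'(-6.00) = -0.97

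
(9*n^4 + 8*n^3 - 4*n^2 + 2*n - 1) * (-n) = -9*n^5 - 8*n^4 + 4*n^3 - 2*n^2 + n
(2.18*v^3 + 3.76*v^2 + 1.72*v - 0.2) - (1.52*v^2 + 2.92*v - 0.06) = 2.18*v^3 + 2.24*v^2 - 1.2*v - 0.14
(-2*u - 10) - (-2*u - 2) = -8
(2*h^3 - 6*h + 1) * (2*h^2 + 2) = 4*h^5 - 8*h^3 + 2*h^2 - 12*h + 2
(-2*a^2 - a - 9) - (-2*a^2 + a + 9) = -2*a - 18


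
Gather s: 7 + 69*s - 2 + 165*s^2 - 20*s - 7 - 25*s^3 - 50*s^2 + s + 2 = -25*s^3 + 115*s^2 + 50*s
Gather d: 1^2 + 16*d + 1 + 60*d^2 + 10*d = 60*d^2 + 26*d + 2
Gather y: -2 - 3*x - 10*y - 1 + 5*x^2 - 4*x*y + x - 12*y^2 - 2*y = 5*x^2 - 2*x - 12*y^2 + y*(-4*x - 12) - 3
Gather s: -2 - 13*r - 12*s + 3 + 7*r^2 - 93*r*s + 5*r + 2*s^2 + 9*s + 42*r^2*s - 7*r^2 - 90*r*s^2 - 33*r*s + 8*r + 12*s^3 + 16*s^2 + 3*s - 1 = 12*s^3 + s^2*(18 - 90*r) + s*(42*r^2 - 126*r)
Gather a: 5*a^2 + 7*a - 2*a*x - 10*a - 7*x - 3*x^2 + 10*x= 5*a^2 + a*(-2*x - 3) - 3*x^2 + 3*x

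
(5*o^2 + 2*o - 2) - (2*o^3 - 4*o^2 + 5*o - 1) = -2*o^3 + 9*o^2 - 3*o - 1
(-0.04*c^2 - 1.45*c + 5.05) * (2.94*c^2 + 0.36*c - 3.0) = -0.1176*c^4 - 4.2774*c^3 + 14.445*c^2 + 6.168*c - 15.15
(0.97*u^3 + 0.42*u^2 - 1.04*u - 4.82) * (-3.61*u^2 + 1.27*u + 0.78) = -3.5017*u^5 - 0.2843*u^4 + 5.0444*u^3 + 16.407*u^2 - 6.9326*u - 3.7596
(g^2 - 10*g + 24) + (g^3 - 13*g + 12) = g^3 + g^2 - 23*g + 36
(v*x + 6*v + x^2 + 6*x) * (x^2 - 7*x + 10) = v*x^3 - v*x^2 - 32*v*x + 60*v + x^4 - x^3 - 32*x^2 + 60*x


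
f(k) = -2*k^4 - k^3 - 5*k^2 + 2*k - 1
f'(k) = -8*k^3 - 3*k^2 - 10*k + 2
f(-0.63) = -4.31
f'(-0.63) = 9.11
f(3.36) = -343.57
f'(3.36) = -368.93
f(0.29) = -0.88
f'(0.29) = -1.35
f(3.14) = -269.40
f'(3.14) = -306.65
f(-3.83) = -456.18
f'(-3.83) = 445.75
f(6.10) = -3171.00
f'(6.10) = -1986.48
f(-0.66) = -4.59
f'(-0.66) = 9.59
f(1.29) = -14.43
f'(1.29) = -33.07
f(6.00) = -2977.00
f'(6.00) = -1894.00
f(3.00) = -229.00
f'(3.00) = -271.00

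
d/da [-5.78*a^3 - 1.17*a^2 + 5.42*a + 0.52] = -17.34*a^2 - 2.34*a + 5.42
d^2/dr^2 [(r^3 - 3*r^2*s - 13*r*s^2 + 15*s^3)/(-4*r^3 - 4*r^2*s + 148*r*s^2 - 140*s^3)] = 2*s/(r^3 + 21*r^2*s + 147*r*s^2 + 343*s^3)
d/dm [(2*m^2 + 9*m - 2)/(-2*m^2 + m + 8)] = 2*(10*m^2 + 12*m + 37)/(4*m^4 - 4*m^3 - 31*m^2 + 16*m + 64)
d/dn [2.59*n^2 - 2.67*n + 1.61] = 5.18*n - 2.67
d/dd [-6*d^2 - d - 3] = -12*d - 1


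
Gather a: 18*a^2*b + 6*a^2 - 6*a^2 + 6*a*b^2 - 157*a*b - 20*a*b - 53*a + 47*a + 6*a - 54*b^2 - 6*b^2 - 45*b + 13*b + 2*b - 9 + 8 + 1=18*a^2*b + a*(6*b^2 - 177*b) - 60*b^2 - 30*b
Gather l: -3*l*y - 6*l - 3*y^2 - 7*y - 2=l*(-3*y - 6) - 3*y^2 - 7*y - 2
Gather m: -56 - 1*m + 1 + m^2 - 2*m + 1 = m^2 - 3*m - 54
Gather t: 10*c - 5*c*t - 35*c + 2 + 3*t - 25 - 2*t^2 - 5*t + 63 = -25*c - 2*t^2 + t*(-5*c - 2) + 40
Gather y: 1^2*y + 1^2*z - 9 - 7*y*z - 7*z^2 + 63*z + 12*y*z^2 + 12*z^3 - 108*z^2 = y*(12*z^2 - 7*z + 1) + 12*z^3 - 115*z^2 + 64*z - 9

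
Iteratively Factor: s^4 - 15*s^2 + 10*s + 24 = (s + 1)*(s^3 - s^2 - 14*s + 24) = (s - 3)*(s + 1)*(s^2 + 2*s - 8) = (s - 3)*(s - 2)*(s + 1)*(s + 4)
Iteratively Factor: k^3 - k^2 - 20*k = (k)*(k^2 - k - 20) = k*(k - 5)*(k + 4)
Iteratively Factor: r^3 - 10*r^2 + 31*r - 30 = (r - 3)*(r^2 - 7*r + 10) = (r - 5)*(r - 3)*(r - 2)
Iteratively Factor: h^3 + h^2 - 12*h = (h + 4)*(h^2 - 3*h) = h*(h + 4)*(h - 3)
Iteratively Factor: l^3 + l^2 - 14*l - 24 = (l + 2)*(l^2 - l - 12) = (l + 2)*(l + 3)*(l - 4)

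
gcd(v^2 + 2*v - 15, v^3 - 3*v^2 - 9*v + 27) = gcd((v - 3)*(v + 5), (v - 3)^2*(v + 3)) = v - 3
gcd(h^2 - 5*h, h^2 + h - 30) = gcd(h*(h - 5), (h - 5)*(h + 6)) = h - 5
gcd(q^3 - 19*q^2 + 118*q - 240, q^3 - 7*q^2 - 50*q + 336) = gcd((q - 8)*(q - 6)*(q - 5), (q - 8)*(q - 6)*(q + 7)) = q^2 - 14*q + 48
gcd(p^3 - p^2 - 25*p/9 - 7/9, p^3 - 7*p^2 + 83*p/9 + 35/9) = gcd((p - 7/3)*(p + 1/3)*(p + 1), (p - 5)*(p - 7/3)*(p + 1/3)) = p^2 - 2*p - 7/9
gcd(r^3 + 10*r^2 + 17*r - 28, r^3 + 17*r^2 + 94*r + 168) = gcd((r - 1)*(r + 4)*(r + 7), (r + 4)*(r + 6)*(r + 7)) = r^2 + 11*r + 28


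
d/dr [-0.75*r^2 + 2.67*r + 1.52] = 2.67 - 1.5*r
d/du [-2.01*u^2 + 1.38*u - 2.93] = 1.38 - 4.02*u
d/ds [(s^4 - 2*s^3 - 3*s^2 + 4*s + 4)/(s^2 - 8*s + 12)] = 2*(s^3 - 9*s^2 + 10)/(s^2 - 12*s + 36)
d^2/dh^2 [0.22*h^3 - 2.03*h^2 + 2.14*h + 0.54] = 1.32*h - 4.06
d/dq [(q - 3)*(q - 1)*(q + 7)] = 3*q^2 + 6*q - 25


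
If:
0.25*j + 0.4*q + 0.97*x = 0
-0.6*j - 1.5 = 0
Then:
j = -2.50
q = 1.5625 - 2.425*x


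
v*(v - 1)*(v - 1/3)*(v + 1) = v^4 - v^3/3 - v^2 + v/3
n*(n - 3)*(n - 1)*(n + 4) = n^4 - 13*n^2 + 12*n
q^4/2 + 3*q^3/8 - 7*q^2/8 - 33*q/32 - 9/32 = (q/2 + 1/4)*(q - 3/2)*(q + 3/4)*(q + 1)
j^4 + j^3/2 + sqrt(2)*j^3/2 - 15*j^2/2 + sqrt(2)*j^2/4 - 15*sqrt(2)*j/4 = j*(j - 5/2)*(j + 3)*(j + sqrt(2)/2)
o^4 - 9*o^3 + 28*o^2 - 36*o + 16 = (o - 4)*(o - 2)^2*(o - 1)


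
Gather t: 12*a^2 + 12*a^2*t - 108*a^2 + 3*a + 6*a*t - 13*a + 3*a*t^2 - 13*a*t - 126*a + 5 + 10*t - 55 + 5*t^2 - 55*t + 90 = -96*a^2 - 136*a + t^2*(3*a + 5) + t*(12*a^2 - 7*a - 45) + 40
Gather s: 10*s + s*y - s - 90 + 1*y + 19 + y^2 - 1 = s*(y + 9) + y^2 + y - 72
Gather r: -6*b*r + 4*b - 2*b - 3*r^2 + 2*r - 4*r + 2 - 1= 2*b - 3*r^2 + r*(-6*b - 2) + 1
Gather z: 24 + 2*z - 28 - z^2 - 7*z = -z^2 - 5*z - 4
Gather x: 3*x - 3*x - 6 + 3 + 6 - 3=0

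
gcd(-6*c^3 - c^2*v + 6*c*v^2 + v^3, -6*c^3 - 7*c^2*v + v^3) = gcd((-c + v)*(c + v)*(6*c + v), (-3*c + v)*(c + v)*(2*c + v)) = c + v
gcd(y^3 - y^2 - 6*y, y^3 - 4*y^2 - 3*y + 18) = y^2 - y - 6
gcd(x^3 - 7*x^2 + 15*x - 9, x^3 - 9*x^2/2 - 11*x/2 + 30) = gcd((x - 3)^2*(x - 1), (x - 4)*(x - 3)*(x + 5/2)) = x - 3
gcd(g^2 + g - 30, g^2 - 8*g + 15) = g - 5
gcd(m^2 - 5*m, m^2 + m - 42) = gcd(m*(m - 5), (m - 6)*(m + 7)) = 1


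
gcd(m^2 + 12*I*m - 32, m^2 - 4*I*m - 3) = 1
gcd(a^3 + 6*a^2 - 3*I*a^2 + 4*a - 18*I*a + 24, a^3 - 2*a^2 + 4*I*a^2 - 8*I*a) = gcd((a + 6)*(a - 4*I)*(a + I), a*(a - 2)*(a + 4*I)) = 1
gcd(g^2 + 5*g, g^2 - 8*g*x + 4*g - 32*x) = 1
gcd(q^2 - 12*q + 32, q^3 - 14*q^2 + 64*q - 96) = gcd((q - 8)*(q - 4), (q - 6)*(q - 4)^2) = q - 4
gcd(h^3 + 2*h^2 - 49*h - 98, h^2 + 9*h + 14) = h^2 + 9*h + 14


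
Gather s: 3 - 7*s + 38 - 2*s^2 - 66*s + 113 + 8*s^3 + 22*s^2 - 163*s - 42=8*s^3 + 20*s^2 - 236*s + 112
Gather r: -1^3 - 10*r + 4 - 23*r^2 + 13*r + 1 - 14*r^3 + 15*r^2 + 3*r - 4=-14*r^3 - 8*r^2 + 6*r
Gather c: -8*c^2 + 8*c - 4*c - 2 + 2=-8*c^2 + 4*c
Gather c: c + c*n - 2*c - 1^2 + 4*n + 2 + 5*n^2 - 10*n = c*(n - 1) + 5*n^2 - 6*n + 1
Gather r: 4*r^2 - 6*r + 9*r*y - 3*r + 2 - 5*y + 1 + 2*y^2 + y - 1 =4*r^2 + r*(9*y - 9) + 2*y^2 - 4*y + 2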